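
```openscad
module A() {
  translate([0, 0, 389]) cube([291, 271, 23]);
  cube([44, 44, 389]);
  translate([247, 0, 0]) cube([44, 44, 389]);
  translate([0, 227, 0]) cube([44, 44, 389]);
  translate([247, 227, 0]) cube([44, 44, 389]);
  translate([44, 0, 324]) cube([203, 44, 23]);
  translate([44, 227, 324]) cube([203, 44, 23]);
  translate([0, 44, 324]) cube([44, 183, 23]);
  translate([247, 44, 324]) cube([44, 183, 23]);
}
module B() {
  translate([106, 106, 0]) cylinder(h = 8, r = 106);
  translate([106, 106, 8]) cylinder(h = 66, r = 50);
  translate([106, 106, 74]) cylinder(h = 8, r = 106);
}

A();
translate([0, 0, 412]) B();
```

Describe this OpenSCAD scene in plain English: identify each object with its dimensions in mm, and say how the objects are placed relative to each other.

A is a simple wooden stool: a rectangular seat 291 mm (x) by 271 mm (y), 23 mm thick, top face at z = 412 mm, on four square legs, each 44×44 mm in cross-section. The legs rest on z = 0, each flush with a corner of the seat. Four stretchers, 44 mm wide and 23 mm tall, connect adjacent legs with their undersides at z = 324 mm, each running between the inner faces of the legs it joins and aligned with the legs' outer faces on the other axis.

B is a spool: two coaxial disc flanges of radius 106 mm and thickness 8 mm, joined by a core cylinder of radius 50 mm and height 66 mm. The lower flange rests on z = 0 and the three cylinders share a vertical axis.

The spool is on top of the stool.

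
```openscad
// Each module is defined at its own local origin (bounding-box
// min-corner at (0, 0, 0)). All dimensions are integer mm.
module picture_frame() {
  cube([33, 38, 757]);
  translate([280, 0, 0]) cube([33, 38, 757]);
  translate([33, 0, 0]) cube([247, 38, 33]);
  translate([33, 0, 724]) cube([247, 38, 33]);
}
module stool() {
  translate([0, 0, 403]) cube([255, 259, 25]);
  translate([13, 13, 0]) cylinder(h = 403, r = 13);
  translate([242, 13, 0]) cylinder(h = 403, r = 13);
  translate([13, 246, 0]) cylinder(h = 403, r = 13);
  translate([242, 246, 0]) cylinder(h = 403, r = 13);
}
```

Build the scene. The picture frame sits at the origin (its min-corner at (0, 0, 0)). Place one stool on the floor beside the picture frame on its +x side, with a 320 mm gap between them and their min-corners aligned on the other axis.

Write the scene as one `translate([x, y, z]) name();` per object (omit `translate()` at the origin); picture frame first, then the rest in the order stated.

picture_frame();
translate([633, 0, 0]) stool();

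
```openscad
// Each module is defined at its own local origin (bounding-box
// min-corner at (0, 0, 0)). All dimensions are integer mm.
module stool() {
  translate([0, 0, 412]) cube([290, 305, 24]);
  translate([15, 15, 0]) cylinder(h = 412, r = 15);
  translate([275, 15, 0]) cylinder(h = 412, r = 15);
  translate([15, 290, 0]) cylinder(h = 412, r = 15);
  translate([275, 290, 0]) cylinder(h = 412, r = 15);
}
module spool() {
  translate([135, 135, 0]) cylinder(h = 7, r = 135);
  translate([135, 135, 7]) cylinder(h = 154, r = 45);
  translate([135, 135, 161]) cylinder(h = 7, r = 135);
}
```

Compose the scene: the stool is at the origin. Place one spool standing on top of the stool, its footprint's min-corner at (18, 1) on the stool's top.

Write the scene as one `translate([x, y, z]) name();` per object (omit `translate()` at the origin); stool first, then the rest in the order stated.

stool();
translate([18, 1, 436]) spool();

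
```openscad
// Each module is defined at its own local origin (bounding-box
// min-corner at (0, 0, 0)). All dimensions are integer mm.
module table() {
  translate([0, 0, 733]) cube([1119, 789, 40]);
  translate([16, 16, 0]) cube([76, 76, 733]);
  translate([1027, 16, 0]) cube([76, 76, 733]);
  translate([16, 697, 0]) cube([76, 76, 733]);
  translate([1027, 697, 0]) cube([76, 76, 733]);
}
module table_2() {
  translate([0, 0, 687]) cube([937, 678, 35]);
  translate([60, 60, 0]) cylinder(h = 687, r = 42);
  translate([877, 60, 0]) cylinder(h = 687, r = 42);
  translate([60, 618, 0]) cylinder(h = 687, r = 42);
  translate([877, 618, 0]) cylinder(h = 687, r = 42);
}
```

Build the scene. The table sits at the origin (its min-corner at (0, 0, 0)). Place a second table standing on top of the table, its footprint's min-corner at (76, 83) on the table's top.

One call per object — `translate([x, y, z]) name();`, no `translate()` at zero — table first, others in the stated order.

table();
translate([76, 83, 773]) table_2();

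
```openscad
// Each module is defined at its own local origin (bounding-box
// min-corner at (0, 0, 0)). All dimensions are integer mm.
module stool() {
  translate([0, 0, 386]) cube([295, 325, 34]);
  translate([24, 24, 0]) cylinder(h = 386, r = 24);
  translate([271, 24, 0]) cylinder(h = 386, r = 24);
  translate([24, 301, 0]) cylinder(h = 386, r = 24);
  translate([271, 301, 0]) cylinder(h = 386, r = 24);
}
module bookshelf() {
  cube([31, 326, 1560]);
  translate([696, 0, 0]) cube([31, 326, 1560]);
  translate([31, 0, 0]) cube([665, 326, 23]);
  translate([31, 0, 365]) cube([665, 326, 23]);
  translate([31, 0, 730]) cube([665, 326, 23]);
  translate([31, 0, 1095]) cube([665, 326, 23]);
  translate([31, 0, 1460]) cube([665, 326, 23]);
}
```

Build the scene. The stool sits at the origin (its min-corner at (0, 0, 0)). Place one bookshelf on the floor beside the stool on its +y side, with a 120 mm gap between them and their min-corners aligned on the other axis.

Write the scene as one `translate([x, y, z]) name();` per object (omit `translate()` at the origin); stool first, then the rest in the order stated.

stool();
translate([0, 445, 0]) bookshelf();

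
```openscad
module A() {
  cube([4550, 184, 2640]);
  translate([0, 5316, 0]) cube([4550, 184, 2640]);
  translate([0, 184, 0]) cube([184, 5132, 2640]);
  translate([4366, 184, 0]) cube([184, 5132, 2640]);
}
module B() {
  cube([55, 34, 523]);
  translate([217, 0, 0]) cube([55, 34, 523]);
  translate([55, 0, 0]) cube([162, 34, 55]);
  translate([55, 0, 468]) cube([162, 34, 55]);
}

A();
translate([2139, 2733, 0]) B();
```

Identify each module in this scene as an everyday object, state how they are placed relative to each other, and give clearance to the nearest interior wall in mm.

A is a house frame. B is a picture frame. The picture frame sits inside the house frame, centred. The clearance to the nearest interior wall is 1955 mm.

Clearances: x = 1955, y = 2549; minimum 1955 mm.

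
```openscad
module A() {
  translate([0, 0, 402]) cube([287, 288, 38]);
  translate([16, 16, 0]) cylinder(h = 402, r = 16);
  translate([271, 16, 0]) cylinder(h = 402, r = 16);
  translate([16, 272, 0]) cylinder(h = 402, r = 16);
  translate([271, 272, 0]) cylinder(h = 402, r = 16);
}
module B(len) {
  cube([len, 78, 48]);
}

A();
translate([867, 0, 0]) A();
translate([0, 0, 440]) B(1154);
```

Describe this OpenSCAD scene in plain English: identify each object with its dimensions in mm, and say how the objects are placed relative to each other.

A is a simple wooden stool: a rectangular seat 287 mm (x) by 288 mm (y), 38 mm thick, top face at z = 440 mm, on four round legs, each 32 mm in diameter. The legs rest on z = 0, each leg's axis is inset half a diameter from the nearest pair of seat edges (so the leg's bounding box is flush with the corner).

B is a rectangular beam 1154 mm long (x), 78 mm deep (y), 48 mm thick (z).

The beam spans the tops of two stools placed 580 mm apart, resting at z = 440 mm.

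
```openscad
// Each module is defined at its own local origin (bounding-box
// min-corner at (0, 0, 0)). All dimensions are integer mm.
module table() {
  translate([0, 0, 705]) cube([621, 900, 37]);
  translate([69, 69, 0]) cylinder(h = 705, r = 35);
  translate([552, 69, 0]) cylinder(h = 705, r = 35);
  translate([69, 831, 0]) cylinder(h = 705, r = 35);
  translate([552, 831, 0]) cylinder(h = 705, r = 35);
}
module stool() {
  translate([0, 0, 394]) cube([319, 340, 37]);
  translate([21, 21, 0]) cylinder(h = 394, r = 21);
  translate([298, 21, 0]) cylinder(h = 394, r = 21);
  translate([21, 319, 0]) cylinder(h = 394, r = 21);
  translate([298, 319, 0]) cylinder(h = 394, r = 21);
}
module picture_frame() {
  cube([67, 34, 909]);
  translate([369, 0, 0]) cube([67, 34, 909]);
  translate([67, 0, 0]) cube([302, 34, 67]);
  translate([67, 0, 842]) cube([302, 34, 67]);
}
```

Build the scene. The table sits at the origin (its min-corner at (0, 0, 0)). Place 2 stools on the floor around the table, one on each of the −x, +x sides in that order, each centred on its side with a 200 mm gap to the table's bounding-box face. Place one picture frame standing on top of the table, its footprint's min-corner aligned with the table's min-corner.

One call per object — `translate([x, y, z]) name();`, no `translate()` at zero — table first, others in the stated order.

table();
translate([-519, 280, 0]) stool();
translate([821, 280, 0]) stool();
translate([0, 0, 742]) picture_frame();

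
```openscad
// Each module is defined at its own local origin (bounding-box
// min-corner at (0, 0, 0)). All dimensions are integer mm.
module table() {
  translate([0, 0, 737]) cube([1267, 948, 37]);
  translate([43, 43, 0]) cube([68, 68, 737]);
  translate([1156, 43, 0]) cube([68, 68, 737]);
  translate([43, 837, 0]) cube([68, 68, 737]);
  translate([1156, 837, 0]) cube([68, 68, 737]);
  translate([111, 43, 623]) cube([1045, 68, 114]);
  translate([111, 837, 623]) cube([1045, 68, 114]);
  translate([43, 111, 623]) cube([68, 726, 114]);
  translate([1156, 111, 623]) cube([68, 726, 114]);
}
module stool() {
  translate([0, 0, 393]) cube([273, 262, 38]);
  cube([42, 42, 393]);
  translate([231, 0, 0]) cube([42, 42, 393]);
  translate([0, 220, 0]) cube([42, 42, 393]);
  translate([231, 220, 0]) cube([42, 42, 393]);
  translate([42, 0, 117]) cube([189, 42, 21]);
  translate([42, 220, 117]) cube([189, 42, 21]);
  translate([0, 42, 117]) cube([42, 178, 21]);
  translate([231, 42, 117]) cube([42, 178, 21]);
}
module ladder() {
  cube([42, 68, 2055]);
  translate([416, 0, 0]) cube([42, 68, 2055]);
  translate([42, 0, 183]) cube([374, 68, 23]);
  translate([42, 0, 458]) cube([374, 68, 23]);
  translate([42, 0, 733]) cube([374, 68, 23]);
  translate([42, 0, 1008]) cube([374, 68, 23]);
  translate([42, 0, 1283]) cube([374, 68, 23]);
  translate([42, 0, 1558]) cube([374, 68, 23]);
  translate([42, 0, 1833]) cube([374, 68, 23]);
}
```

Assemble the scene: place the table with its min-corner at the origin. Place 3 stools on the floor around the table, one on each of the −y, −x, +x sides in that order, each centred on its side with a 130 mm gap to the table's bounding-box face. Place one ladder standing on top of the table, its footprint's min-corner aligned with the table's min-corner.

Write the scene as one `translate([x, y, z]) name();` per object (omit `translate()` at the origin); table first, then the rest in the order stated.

table();
translate([497, -392, 0]) stool();
translate([-403, 343, 0]) stool();
translate([1397, 343, 0]) stool();
translate([0, 0, 774]) ladder();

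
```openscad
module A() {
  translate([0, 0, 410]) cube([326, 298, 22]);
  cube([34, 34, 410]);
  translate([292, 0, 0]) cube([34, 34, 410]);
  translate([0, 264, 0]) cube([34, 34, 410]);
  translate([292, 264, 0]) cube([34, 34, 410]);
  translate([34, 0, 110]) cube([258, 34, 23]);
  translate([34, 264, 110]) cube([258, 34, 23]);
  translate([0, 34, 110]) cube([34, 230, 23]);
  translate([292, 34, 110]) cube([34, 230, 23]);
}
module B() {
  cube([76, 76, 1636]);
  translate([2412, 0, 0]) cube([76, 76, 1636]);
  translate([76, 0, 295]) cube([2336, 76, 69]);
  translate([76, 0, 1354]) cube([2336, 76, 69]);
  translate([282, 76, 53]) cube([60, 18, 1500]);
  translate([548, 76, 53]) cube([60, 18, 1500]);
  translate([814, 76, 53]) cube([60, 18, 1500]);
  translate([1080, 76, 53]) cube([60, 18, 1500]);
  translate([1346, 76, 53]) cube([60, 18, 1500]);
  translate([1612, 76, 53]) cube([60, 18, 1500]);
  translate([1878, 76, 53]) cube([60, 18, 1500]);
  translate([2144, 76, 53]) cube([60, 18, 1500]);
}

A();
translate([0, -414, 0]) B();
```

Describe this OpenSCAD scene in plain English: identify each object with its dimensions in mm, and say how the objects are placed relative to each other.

A is a four-legged stool. The seat is a 326×298×22 mm slab whose top surface is at z = 432 mm; four square legs, each 34×34 mm in cross-section, run from the floor (z = 0) to the underside of the seat, each flush with a corner of the seat. Four stretchers, 34 mm wide and 23 mm tall, connect adjacent legs with their undersides at z = 110 mm, each running between the inner faces of the legs it joins and aligned with the legs' outer faces on the other axis.

B is a fence section. Two 76×76 mm posts, 1636 mm tall, stand on the floor with a clear span of 2336 mm between their inner faces. Two horizontal rails of 76×69 mm section span the gap between the posts with their undersides at z = 295 mm and z = 1354 mm, flush with the posts' −y face. 8 pickets, each 60 mm wide, 18 mm thick and 1500 mm tall, are fixed to the +y face of the rails with their bottoms at z = 53 mm, evenly spaced across the span with equal gaps (rounded down to the nearest mm) at the −x end and between each pair — any rounding remainder accumulates at the +x end.

The fence section is on the floor beside the stool on its −y side.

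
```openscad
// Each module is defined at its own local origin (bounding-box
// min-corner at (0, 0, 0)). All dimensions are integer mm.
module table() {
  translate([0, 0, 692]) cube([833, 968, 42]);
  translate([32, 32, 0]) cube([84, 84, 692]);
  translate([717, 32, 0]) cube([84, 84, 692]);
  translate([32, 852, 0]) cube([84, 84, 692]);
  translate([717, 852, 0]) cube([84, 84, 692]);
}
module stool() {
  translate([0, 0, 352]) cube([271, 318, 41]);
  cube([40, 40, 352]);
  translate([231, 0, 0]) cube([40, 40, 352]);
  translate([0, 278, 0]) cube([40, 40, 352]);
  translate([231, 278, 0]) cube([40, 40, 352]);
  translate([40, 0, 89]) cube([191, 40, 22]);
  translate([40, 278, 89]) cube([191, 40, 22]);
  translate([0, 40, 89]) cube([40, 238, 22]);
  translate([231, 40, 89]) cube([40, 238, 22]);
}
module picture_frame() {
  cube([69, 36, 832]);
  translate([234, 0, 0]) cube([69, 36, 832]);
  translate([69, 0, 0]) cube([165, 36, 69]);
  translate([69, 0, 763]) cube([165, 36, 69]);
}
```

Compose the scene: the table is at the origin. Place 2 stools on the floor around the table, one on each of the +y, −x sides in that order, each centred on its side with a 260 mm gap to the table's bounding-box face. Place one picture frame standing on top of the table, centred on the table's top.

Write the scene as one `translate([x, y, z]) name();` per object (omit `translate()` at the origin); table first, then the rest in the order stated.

table();
translate([281, 1228, 0]) stool();
translate([-531, 325, 0]) stool();
translate([265, 466, 734]) picture_frame();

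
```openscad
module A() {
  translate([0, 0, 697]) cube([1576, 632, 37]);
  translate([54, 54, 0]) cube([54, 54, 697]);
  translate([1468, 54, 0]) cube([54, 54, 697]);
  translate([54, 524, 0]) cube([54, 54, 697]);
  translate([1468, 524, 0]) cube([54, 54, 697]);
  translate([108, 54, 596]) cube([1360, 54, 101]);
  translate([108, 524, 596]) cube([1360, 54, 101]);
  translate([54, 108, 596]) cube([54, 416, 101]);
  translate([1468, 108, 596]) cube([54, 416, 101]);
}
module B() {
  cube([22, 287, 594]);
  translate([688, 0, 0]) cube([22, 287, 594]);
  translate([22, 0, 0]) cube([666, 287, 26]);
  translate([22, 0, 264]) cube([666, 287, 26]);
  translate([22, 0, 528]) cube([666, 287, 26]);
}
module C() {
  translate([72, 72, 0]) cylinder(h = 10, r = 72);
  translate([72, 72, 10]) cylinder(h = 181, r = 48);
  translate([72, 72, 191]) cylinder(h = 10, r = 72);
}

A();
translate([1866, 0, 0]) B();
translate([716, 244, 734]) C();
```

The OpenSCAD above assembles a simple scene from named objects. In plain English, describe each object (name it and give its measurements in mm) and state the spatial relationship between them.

A is a table with a 1576×632 mm rectangular top, 37 mm thick, top surface at z = 734 mm, supported by four 54×54 mm square legs, each inset 54 mm from the nearest pair of top edges, running from the floor. Four apron rails, 54 mm thick and 101 mm tall, run between adjacent legs with their top edges flush with the underside of the top and their outer faces flush with the legs' outer faces.

B is an open bookshelf. Two side panels, each 22 mm thick, 287 mm deep and 594 mm tall, stand 710 mm apart (outside-to-outside). Between them sit 3 shelves, each 26 mm thick and 287 mm deep, spanning the full gap between the sides. The bottom shelf rests on the floor (its underside at z = 0) and the clear gap between one shelf's top and the next shelf's underside is 238 mm.

C is a spool: two coaxial disc flanges of radius 72 mm and thickness 10 mm, joined by a core cylinder of radius 48 mm and height 181 mm. The lower flange rests on z = 0 and the three cylinders share a vertical axis.

The bookshelf is on the floor beside the table on its +x side. The spool is on top of the table, centred.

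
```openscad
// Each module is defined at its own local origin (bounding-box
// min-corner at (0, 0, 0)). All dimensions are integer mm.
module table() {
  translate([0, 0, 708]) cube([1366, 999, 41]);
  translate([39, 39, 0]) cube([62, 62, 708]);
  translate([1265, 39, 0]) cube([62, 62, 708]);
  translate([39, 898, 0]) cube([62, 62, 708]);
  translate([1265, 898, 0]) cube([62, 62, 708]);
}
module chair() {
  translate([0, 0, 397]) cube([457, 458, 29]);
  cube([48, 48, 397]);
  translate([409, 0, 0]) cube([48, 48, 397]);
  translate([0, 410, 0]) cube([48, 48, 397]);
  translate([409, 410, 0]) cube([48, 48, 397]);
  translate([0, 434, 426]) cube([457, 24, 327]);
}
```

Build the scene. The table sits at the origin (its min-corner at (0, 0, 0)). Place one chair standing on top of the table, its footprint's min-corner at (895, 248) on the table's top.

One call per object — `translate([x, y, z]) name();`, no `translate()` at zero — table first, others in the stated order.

table();
translate([895, 248, 749]) chair();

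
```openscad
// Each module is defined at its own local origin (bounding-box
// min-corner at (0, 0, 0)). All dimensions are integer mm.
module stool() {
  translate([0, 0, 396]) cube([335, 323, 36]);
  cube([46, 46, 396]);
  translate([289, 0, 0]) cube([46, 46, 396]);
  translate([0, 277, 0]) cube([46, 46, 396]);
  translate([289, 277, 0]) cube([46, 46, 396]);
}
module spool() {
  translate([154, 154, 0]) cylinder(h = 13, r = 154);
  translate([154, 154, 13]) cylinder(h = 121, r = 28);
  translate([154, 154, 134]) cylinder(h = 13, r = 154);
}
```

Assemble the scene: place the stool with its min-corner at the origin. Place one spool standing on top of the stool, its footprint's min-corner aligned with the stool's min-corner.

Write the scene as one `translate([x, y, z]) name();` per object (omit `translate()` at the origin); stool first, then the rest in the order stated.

stool();
translate([0, 0, 432]) spool();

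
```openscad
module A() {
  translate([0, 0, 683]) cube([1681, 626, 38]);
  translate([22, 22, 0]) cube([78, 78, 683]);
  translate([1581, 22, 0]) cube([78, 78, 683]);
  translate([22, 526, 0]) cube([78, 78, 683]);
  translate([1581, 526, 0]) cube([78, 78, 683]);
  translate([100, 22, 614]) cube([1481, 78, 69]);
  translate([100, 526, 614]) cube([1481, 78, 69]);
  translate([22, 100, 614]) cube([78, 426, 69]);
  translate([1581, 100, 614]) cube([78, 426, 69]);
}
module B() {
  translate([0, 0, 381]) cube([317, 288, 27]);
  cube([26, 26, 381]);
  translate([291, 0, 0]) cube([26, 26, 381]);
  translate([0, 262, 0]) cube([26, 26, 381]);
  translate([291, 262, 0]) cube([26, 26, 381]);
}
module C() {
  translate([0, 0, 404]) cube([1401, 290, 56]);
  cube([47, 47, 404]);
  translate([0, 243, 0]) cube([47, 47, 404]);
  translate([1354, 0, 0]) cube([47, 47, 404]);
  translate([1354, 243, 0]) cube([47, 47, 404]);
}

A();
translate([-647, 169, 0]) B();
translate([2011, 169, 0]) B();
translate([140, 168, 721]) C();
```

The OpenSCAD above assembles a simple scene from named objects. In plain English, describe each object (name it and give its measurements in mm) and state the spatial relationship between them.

A is a rectangular dining table. The top is 1681×626×38 mm with its upper surface at z = 721 mm. It stands on four 78×78 mm square legs, each inset 22 mm from the nearest pair of top edges, running from the floor to the underside of the top. Four apron rails, 78 mm thick and 69 mm tall, run between adjacent legs with their top edges flush with the underside of the top and their outer faces flush with the legs' outer faces.

B is a four-legged stool. The seat is a 317×288×27 mm slab whose top surface is at z = 408 mm; four square legs, each 26×26 mm in cross-section, run from the floor (z = 0) to the underside of the seat, each flush with a corner of the seat.

C is a long wooden bench with a 1401 mm (x) × 290 mm (y) seat, 56 mm thick, its top surface 460 mm above the floor. Four 47 mm square legs at the seat corners, flush with the edges, run from z = 0 to the seat underside.

Two stools sit around the table at the −x, +x sides. The bench is on top of the table, centred.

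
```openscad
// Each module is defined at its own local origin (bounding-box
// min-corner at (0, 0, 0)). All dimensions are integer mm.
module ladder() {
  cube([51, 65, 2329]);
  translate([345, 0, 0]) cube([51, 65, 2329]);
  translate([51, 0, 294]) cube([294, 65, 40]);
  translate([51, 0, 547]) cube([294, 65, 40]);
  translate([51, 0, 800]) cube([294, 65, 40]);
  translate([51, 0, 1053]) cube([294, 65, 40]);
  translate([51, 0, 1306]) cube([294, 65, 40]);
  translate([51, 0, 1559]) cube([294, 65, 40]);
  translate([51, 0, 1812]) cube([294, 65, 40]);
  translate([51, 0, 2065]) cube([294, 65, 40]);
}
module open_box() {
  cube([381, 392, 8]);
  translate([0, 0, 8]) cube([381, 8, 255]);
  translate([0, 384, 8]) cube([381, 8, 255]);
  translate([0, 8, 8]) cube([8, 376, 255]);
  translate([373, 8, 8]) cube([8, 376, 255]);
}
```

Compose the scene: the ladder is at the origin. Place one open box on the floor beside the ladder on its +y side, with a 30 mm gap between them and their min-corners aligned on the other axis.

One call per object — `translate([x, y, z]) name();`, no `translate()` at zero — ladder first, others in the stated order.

ladder();
translate([0, 95, 0]) open_box();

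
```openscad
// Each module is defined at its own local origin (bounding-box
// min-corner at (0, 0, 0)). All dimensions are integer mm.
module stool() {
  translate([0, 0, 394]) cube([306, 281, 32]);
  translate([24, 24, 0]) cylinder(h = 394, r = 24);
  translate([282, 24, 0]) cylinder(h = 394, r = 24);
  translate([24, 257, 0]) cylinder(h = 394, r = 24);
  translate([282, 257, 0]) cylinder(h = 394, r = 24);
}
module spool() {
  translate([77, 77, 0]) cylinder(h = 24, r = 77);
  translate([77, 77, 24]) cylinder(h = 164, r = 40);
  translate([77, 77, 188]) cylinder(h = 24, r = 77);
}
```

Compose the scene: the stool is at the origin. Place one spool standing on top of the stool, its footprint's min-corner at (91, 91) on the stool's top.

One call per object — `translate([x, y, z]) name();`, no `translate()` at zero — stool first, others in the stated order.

stool();
translate([91, 91, 426]) spool();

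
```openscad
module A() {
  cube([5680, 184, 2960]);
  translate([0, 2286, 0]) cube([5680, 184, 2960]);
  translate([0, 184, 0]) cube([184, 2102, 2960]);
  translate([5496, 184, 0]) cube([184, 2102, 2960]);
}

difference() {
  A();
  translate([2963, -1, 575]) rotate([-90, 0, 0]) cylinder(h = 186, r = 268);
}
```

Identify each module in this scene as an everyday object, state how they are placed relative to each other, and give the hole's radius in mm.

The subtracted cylinder has r = 268 mm.

A is a house frame. The house frame has a circular hole through its front wall. The hole's radius is 268 mm.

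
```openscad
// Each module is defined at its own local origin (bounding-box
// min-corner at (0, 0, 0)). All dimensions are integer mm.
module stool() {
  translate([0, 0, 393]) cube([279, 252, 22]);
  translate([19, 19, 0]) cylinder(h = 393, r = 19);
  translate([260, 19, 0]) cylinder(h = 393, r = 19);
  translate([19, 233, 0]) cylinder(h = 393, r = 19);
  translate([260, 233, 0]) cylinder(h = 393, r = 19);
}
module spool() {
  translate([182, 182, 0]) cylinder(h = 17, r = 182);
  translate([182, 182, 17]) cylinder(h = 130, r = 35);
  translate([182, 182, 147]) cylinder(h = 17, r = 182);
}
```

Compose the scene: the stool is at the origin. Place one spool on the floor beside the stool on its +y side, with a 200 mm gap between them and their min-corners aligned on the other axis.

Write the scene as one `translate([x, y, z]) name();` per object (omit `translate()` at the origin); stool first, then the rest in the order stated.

stool();
translate([0, 452, 0]) spool();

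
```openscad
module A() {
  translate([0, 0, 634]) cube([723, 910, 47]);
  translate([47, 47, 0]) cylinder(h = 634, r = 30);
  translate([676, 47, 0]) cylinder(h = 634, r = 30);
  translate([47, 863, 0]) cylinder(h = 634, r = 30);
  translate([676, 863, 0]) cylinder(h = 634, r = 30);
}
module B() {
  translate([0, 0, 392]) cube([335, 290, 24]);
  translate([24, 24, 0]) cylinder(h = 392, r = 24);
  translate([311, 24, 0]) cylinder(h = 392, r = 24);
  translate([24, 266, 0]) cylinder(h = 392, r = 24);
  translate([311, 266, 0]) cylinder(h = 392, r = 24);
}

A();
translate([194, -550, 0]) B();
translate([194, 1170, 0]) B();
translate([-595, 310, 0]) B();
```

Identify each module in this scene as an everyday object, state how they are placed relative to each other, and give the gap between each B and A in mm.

A is a table. B is a stool. Three stools sit around the table at the −y, +y, −x sides. The gap between each stool and the table is 260 mm.

Each stool's nearest face is 260 mm from the table's bounding box.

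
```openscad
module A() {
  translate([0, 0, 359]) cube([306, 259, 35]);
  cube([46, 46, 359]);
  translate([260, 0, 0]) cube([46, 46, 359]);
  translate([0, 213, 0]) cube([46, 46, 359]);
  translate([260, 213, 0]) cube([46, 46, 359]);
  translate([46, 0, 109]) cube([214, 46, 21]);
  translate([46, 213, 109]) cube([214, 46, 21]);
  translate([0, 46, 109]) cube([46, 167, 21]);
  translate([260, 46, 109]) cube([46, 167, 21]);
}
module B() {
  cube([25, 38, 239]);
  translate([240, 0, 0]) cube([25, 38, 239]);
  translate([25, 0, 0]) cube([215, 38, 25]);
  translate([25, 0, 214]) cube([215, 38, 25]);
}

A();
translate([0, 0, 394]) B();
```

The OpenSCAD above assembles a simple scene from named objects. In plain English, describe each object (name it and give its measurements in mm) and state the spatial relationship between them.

A is a four-legged stool. The seat is a 306×259×35 mm slab whose top surface is at z = 394 mm; four square legs, each 46×46 mm in cross-section, run from the floor (z = 0) to the underside of the seat, each flush with a corner of the seat. Four stretchers, 46 mm wide and 21 mm tall, connect adjacent legs with their undersides at z = 109 mm, each running between the inner faces of the legs it joins and aligned with the legs' outer faces on the other axis.

B is a rectangular picture frame lying in the x–z plane (depth along y). The opening is 215 mm wide (x) by 189 mm tall (z), surrounded by a border 25 mm wide on all four sides. The frame is 38 mm deep and is made of two full-height vertical stiles with two horizontal rails fitted between them.

The picture frame is on top of the stool.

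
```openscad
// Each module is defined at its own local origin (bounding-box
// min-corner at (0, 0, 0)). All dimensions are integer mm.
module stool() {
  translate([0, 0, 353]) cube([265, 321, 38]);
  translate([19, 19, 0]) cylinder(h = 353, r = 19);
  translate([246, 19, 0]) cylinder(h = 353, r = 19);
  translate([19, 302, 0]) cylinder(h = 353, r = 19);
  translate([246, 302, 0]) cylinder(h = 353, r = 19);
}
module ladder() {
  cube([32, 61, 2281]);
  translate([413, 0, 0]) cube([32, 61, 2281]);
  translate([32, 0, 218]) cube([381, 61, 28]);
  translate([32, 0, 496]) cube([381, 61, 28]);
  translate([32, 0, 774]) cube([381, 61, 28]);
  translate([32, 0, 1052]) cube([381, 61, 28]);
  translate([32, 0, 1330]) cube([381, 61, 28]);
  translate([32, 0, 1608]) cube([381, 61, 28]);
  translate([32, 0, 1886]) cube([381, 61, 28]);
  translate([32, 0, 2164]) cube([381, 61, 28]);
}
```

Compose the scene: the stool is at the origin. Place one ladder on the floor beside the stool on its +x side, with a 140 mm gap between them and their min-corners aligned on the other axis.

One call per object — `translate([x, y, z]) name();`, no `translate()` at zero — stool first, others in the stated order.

stool();
translate([405, 0, 0]) ladder();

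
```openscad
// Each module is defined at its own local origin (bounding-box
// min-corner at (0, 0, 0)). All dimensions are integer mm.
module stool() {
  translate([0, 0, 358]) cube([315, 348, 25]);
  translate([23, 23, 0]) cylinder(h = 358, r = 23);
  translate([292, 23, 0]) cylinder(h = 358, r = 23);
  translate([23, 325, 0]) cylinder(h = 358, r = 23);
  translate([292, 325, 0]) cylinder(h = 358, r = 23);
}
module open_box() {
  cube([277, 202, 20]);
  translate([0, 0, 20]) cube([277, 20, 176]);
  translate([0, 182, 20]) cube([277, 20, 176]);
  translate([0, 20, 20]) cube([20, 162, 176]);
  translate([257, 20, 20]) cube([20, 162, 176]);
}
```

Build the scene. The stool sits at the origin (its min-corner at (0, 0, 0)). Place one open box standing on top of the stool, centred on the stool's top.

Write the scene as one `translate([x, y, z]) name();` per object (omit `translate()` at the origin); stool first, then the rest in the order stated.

stool();
translate([19, 73, 383]) open_box();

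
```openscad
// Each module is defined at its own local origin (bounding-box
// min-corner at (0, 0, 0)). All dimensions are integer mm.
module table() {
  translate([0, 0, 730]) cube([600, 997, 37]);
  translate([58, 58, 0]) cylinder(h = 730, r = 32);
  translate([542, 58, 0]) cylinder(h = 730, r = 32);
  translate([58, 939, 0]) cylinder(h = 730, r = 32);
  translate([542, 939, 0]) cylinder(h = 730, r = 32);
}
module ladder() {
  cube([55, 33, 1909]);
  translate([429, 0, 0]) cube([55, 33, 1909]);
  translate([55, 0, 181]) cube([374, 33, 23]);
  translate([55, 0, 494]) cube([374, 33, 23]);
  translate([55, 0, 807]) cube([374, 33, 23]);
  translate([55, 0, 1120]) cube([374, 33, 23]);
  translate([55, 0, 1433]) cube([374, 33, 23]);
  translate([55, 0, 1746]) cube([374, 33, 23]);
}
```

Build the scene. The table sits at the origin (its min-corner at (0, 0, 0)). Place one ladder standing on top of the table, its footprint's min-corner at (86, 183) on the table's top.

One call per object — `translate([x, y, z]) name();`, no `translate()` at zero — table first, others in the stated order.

table();
translate([86, 183, 767]) ladder();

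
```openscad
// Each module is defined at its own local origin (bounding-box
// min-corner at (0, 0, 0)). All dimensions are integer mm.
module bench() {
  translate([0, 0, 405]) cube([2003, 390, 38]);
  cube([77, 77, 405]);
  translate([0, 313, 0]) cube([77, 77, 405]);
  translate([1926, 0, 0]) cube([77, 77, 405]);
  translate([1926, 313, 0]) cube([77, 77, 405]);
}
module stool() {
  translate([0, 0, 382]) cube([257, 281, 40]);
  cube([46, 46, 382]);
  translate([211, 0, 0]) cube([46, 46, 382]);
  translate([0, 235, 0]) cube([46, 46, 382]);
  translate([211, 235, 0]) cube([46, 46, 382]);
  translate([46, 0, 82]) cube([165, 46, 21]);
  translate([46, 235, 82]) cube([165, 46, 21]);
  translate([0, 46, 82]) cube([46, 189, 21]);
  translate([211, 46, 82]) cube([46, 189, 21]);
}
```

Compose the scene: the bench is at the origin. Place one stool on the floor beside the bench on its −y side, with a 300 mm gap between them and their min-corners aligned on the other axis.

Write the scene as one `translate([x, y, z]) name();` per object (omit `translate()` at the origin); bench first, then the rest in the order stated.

bench();
translate([0, -581, 0]) stool();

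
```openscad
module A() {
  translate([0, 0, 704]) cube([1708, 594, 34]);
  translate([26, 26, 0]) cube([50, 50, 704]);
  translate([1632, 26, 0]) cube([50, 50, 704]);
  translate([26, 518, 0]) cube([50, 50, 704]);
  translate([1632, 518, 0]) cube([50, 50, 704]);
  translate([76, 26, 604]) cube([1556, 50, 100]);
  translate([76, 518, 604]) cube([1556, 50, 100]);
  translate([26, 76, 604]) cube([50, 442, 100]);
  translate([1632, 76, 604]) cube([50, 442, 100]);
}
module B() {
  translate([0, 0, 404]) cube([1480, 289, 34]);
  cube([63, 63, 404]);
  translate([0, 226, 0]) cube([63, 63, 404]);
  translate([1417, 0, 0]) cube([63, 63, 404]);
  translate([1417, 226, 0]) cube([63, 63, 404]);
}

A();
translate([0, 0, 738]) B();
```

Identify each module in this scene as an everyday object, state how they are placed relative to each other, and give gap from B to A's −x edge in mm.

The bench's min-x is at 0; the table's min-x is 0; gap = 0 mm.

A is a table. B is a bench. The bench is on top of the table. The gap from the bench to the table's −x edge is 0 mm.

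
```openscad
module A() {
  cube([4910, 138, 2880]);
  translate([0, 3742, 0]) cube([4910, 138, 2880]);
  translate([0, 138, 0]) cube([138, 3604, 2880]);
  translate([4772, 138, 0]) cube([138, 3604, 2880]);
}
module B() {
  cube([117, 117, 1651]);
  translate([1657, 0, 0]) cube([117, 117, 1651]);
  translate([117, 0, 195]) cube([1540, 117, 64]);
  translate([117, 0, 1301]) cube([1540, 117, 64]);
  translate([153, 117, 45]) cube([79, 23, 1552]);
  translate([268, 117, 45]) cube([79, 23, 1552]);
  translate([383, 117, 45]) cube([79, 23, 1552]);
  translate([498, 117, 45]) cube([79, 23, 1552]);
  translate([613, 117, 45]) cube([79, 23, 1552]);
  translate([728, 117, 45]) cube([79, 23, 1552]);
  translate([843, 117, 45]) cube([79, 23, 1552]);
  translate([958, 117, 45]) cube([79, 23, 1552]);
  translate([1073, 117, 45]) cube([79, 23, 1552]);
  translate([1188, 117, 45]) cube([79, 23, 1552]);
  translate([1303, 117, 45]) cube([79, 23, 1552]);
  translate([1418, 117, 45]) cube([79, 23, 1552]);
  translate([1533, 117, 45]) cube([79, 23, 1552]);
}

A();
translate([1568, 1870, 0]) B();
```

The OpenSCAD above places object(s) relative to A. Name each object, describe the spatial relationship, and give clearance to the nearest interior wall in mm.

A is a house frame. B is a fence section. The fence section sits inside the house frame, centred. The clearance to the nearest interior wall is 1430 mm.

Clearances: x = 1430, y = 1732; minimum 1430 mm.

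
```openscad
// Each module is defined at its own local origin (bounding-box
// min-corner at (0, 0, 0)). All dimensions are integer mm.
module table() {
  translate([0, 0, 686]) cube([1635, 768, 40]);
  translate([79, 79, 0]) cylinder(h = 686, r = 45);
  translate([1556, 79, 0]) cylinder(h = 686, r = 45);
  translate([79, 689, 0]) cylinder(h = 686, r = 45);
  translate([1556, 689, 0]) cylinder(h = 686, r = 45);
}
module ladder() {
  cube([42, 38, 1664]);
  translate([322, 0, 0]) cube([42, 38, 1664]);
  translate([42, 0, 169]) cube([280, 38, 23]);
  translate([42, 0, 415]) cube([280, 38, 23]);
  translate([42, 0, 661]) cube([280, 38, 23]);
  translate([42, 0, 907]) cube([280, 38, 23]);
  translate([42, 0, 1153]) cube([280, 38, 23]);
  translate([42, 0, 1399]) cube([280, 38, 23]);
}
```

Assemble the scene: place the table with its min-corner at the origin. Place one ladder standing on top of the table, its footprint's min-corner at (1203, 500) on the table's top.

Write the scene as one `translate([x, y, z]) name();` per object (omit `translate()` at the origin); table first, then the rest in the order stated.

table();
translate([1203, 500, 726]) ladder();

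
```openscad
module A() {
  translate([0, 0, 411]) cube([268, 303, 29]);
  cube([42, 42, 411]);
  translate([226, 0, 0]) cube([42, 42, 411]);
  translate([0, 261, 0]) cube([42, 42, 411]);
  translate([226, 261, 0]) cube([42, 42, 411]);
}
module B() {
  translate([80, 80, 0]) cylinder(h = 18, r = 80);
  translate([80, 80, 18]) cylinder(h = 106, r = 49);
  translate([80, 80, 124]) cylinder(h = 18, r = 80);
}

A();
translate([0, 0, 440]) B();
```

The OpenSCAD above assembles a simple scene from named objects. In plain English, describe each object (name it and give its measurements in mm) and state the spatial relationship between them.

A is a simple wooden stool: a rectangular seat 268 mm (x) by 303 mm (y), 29 mm thick, top face at z = 440 mm, on four square legs, each 42×42 mm in cross-section. The legs rest on z = 0, each flush with a corner of the seat.

B is a spool: two coaxial disc flanges of radius 80 mm and thickness 18 mm, joined by a core cylinder of radius 49 mm and height 106 mm. The lower flange rests on z = 0 and the three cylinders share a vertical axis.

The spool is on top of the stool.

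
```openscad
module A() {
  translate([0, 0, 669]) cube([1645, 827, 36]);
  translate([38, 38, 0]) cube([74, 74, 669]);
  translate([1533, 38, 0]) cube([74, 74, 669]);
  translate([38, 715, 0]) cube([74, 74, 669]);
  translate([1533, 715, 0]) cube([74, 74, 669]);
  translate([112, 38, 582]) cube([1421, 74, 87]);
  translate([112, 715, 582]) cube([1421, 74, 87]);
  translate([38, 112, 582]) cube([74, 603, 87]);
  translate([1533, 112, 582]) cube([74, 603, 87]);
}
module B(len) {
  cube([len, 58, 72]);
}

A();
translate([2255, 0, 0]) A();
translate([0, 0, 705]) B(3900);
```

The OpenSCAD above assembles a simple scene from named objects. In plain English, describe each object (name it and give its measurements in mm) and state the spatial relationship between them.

A is a rectangular dining table. The top is 1645×827×36 mm with its upper surface at z = 705 mm. It stands on four 74×74 mm square legs, each inset 38 mm from the nearest pair of top edges, running from the floor to the underside of the top. Four apron rails, 74 mm thick and 87 mm tall, run between adjacent legs with their top edges flush with the underside of the top and their outer faces flush with the legs' outer faces.

B is a rectangular beam 3900 mm long (x), 58 mm deep (y), 72 mm thick (z).

The beam spans the tops of two tables placed 610 mm apart, resting at z = 705 mm.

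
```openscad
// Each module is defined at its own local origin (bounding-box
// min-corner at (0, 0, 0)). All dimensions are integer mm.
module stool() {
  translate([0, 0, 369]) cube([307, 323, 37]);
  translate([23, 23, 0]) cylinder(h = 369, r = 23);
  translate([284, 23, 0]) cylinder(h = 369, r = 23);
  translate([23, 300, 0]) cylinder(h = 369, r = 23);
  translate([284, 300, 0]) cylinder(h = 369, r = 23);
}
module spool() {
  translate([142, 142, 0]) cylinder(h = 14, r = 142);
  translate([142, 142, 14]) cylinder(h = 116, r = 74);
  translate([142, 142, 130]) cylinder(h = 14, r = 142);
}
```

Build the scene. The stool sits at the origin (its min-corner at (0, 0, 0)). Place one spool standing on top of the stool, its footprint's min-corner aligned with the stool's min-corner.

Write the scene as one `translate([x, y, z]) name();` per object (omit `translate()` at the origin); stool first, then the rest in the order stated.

stool();
translate([0, 0, 406]) spool();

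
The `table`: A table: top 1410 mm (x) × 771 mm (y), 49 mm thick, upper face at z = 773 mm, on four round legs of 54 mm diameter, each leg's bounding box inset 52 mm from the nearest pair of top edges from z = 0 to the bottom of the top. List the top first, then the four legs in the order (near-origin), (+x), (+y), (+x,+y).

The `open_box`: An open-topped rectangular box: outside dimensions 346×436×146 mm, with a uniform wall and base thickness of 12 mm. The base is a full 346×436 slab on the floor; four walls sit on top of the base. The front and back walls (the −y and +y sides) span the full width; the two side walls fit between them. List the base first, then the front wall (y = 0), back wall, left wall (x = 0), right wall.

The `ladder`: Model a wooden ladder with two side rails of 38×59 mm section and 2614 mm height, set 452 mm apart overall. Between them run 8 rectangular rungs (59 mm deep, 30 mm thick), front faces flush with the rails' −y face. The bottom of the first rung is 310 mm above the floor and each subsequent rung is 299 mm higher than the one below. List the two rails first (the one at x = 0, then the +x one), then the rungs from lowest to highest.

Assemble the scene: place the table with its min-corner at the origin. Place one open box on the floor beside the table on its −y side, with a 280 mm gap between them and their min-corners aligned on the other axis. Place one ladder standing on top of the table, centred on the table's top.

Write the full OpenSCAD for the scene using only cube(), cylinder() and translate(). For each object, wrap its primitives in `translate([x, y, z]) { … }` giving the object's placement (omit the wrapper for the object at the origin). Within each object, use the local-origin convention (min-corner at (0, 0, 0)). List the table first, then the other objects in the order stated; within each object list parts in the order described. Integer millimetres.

translate([0, 0, 724]) cube([1410, 771, 49]);
translate([79, 79, 0]) cylinder(h = 724, r = 27);
translate([1331, 79, 0]) cylinder(h = 724, r = 27);
translate([79, 692, 0]) cylinder(h = 724, r = 27);
translate([1331, 692, 0]) cylinder(h = 724, r = 27);
translate([0, -716, 0]) {
  cube([346, 436, 12]);
  translate([0, 0, 12]) cube([346, 12, 134]);
  translate([0, 424, 12]) cube([346, 12, 134]);
  translate([0, 12, 12]) cube([12, 412, 134]);
  translate([334, 12, 12]) cube([12, 412, 134]);
}
translate([479, 356, 773]) {
  cube([38, 59, 2614]);
  translate([414, 0, 0]) cube([38, 59, 2614]);
  translate([38, 0, 310]) cube([376, 59, 30]);
  translate([38, 0, 609]) cube([376, 59, 30]);
  translate([38, 0, 908]) cube([376, 59, 30]);
  translate([38, 0, 1207]) cube([376, 59, 30]);
  translate([38, 0, 1506]) cube([376, 59, 30]);
  translate([38, 0, 1805]) cube([376, 59, 30]);
  translate([38, 0, 2104]) cube([376, 59, 30]);
  translate([38, 0, 2403]) cube([376, 59, 30]);
}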